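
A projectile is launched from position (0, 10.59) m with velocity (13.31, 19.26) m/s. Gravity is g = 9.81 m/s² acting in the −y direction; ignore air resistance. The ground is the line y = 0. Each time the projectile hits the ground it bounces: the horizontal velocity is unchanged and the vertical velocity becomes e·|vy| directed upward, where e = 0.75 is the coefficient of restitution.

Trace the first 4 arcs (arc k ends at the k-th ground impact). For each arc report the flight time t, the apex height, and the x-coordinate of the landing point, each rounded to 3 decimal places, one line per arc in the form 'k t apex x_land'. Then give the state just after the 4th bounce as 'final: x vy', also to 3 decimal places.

Arc 1: start y=10.590, vy=19.260 → t=4.416, apex=29.497, x_land=58.771, impact vy=-24.057
  bounce: vy ← 0.75·24.057 = 18.043
Arc 2: start y=0.000, vy=18.043 → t=3.678, apex=16.592, x_land=107.731, impact vy=-18.043
  bounce: vy ← 0.75·18.043 = 13.532
Arc 3: start y=0.000, vy=13.532 → t=2.759, apex=9.333, x_land=144.450, impact vy=-13.532
  bounce: vy ← 0.75·13.532 = 10.149
Arc 4: start y=0.000, vy=10.149 → t=2.069, apex=5.250, x_land=171.990, impact vy=-10.149
  bounce: vy ← 0.75·10.149 = 7.612

1 4.416 29.497 58.771
2 3.678 16.592 107.731
3 2.759 9.333 144.450
4 2.069 5.250 171.990
final: 171.990 7.612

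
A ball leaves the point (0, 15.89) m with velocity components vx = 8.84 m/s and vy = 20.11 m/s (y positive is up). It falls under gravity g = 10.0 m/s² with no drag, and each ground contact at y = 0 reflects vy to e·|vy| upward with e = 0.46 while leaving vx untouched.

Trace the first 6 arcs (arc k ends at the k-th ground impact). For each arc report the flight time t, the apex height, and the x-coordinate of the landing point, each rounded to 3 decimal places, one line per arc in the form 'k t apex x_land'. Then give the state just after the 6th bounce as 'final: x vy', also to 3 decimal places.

Arc 1: start y=15.890, vy=20.110 → t=4.698, apex=36.111, x_land=41.534, impact vy=-26.874
  bounce: vy ← 0.46·26.874 = 12.362
Arc 2: start y=0.000, vy=12.362 → t=2.472, apex=7.641, x_land=63.390, impact vy=-12.362
  bounce: vy ← 0.46·12.362 = 5.687
Arc 3: start y=0.000, vy=5.687 → t=1.137, apex=1.617, x_land=73.444, impact vy=-5.687
  bounce: vy ← 0.46·5.687 = 2.616
Arc 4: start y=0.000, vy=2.616 → t=0.523, apex=0.342, x_land=78.068, impact vy=-2.616
  bounce: vy ← 0.46·2.616 = 1.203
Arc 5: start y=0.000, vy=1.203 → t=0.241, apex=0.072, x_land=80.196, impact vy=-1.203
  bounce: vy ← 0.46·1.203 = 0.554
Arc 6: start y=0.000, vy=0.554 → t=0.111, apex=0.015, x_land=81.174, impact vy=-0.554
  bounce: vy ← 0.46·0.554 = 0.255

1 4.698 36.111 41.534
2 2.472 7.641 63.390
3 1.137 1.617 73.444
4 0.523 0.342 78.068
5 0.241 0.072 80.196
6 0.111 0.015 81.174
final: 81.174 0.255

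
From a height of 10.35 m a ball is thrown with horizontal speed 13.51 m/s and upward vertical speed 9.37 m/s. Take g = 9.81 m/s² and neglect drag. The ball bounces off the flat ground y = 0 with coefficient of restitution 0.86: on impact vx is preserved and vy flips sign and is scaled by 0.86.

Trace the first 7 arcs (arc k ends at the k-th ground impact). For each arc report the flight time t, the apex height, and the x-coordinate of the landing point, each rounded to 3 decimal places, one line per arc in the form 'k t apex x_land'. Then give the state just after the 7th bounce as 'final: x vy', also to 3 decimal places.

Arc 1: start y=10.350, vy=9.370 → t=2.694, apex=14.825, x_land=36.391, impact vy=-17.055
  bounce: vy ← 0.86·17.055 = 14.667
Arc 2: start y=0.000, vy=14.667 → t=2.990, apex=10.964, x_land=76.789, impact vy=-14.667
  bounce: vy ← 0.86·14.667 = 12.614
Arc 3: start y=0.000, vy=12.614 → t=2.572, apex=8.109, x_land=111.531, impact vy=-12.614
  bounce: vy ← 0.86·12.614 = 10.848
Arc 4: start y=0.000, vy=10.848 → t=2.212, apex=5.998, x_land=141.410, impact vy=-10.848
  bounce: vy ← 0.86·10.848 = 9.329
Arc 5: start y=0.000, vy=9.329 → t=1.902, apex=4.436, x_land=167.105, impact vy=-9.329
  bounce: vy ← 0.86·9.329 = 8.023
Arc 6: start y=0.000, vy=8.023 → t=1.636, apex=3.281, x_land=189.203, impact vy=-8.023
  bounce: vy ← 0.86·8.023 = 6.900
Arc 7: start y=0.000, vy=6.900 → t=1.407, apex=2.426, x_land=208.208, impact vy=-6.900
  bounce: vy ← 0.86·6.900 = 5.934

1 2.694 14.825 36.391
2 2.990 10.964 76.789
3 2.572 8.109 111.531
4 2.212 5.998 141.410
5 1.902 4.436 167.105
6 1.636 3.281 189.203
7 1.407 2.426 208.208
final: 208.208 5.934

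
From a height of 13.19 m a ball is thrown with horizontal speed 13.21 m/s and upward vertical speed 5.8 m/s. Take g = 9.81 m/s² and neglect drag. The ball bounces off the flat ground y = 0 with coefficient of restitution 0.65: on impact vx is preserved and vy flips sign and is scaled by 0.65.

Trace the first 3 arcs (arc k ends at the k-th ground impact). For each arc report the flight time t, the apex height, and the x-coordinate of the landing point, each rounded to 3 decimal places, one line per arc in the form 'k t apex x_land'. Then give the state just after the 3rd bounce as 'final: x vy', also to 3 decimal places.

1 2.334 14.905 30.838
2 2.266 6.297 60.773
3 1.473 2.661 80.231
final: 80.231 4.696

Arc 1: start y=13.190, vy=5.800 → t=2.334, apex=14.905, x_land=30.838, impact vy=-17.101
  bounce: vy ← 0.65·17.101 = 11.115
Arc 2: start y=0.000, vy=11.115 → t=2.266, apex=6.297, x_land=60.773, impact vy=-11.115
  bounce: vy ← 0.65·11.115 = 7.225
Arc 3: start y=0.000, vy=7.225 → t=1.473, apex=2.661, x_land=80.231, impact vy=-7.225
  bounce: vy ← 0.65·7.225 = 4.696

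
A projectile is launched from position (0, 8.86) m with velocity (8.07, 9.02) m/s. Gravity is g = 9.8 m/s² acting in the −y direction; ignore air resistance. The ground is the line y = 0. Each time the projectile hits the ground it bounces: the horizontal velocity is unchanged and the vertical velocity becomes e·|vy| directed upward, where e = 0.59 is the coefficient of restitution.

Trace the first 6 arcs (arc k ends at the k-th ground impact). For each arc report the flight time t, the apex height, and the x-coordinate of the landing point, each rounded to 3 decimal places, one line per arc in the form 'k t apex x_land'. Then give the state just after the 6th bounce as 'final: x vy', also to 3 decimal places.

1 2.550 13.011 20.578
2 1.923 4.529 36.095
3 1.134 1.577 45.250
4 0.669 0.549 50.652
5 0.395 0.191 53.839
6 0.233 0.067 55.719
final: 55.719 0.674

Arc 1: start y=8.860, vy=9.020 → t=2.550, apex=13.011, x_land=20.578, impact vy=-15.969
  bounce: vy ← 0.59·15.969 = 9.422
Arc 2: start y=0.000, vy=9.422 → t=1.923, apex=4.529, x_land=36.095, impact vy=-9.422
  bounce: vy ← 0.59·9.422 = 5.559
Arc 3: start y=0.000, vy=5.559 → t=1.134, apex=1.577, x_land=45.250, impact vy=-5.559
  bounce: vy ← 0.59·5.559 = 3.280
Arc 4: start y=0.000, vy=3.280 → t=0.669, apex=0.549, x_land=50.652, impact vy=-3.280
  bounce: vy ← 0.59·3.280 = 1.935
Arc 5: start y=0.000, vy=1.935 → t=0.395, apex=0.191, x_land=53.839, impact vy=-1.935
  bounce: vy ← 0.59·1.935 = 1.142
Arc 6: start y=0.000, vy=1.142 → t=0.233, apex=0.067, x_land=55.719, impact vy=-1.142
  bounce: vy ← 0.59·1.142 = 0.674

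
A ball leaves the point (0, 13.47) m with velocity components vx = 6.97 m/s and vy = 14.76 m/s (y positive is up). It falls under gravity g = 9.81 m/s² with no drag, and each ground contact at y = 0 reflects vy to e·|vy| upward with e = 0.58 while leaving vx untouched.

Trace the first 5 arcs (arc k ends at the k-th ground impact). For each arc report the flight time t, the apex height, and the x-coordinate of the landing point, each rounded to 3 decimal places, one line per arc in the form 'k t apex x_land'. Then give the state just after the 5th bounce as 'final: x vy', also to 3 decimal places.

1 3.743 24.574 26.088
2 2.596 8.267 44.185
3 1.506 2.781 54.681
4 0.873 0.935 60.769
5 0.507 0.315 64.300
final: 64.300 1.441

Arc 1: start y=13.470, vy=14.760 → t=3.743, apex=24.574, x_land=26.088, impact vy=-21.958
  bounce: vy ← 0.58·21.958 = 12.735
Arc 2: start y=0.000, vy=12.735 → t=2.596, apex=8.267, x_land=44.185, impact vy=-12.735
  bounce: vy ← 0.58·12.735 = 7.387
Arc 3: start y=0.000, vy=7.387 → t=1.506, apex=2.781, x_land=54.681, impact vy=-7.387
  bounce: vy ← 0.58·7.387 = 4.284
Arc 4: start y=0.000, vy=4.284 → t=0.873, apex=0.935, x_land=60.769, impact vy=-4.284
  bounce: vy ← 0.58·4.284 = 2.485
Arc 5: start y=0.000, vy=2.485 → t=0.507, apex=0.315, x_land=64.300, impact vy=-2.485
  bounce: vy ← 0.58·2.485 = 1.441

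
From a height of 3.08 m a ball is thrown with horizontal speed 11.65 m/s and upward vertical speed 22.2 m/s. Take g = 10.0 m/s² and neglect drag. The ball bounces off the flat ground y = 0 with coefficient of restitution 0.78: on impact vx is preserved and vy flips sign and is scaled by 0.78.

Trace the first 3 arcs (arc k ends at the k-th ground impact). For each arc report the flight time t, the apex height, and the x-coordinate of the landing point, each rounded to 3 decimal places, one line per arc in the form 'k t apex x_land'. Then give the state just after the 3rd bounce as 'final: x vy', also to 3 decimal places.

Arc 1: start y=3.080, vy=22.200 → t=4.575, apex=27.722, x_land=53.295, impact vy=-23.547
  bounce: vy ← 0.78·23.547 = 18.366
Arc 2: start y=0.000, vy=18.366 → t=3.673, apex=16.866, x_land=96.088, impact vy=-18.366
  bounce: vy ← 0.78·18.366 = 14.326
Arc 3: start y=0.000, vy=14.326 → t=2.865, apex=10.261, x_land=129.467, impact vy=-14.326
  bounce: vy ← 0.78·14.326 = 11.174

1 4.575 27.722 53.295
2 3.673 16.866 96.088
3 2.865 10.261 129.467
final: 129.467 11.174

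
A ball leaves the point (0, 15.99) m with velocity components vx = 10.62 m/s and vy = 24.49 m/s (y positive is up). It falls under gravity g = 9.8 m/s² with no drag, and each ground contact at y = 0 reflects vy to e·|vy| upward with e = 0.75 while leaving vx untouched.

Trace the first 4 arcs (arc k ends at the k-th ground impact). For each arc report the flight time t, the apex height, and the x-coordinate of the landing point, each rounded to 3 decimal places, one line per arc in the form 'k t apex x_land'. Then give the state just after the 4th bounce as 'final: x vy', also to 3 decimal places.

Arc 1: start y=15.990, vy=24.490 → t=5.583, apex=46.590, x_land=59.286, impact vy=-30.219
  bounce: vy ← 0.75·30.219 = 22.664
Arc 2: start y=0.000, vy=22.664 → t=4.625, apex=26.207, x_land=108.407, impact vy=-22.664
  bounce: vy ← 0.75·22.664 = 16.998
Arc 3: start y=0.000, vy=16.998 → t=3.469, apex=14.741, x_land=145.247, impact vy=-16.998
  bounce: vy ← 0.75·16.998 = 12.748
Arc 4: start y=0.000, vy=12.748 → t=2.602, apex=8.292, x_land=172.878, impact vy=-12.748
  bounce: vy ← 0.75·12.748 = 9.561

1 5.583 46.590 59.286
2 4.625 26.207 108.407
3 3.469 14.741 145.247
4 2.602 8.292 172.878
final: 172.878 9.561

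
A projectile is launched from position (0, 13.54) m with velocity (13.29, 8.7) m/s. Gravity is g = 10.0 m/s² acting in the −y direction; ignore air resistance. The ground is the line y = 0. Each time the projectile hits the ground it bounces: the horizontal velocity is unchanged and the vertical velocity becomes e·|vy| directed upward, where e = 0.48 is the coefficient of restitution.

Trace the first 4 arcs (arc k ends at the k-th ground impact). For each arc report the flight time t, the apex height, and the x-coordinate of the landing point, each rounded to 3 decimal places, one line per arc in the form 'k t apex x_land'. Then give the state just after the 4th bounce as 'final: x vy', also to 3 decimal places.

Arc 1: start y=13.540, vy=8.700 → t=2.731, apex=17.324, x_land=36.301, impact vy=-18.614
  bounce: vy ← 0.48·18.614 = 8.935
Arc 2: start y=0.000, vy=8.935 → t=1.787, apex=3.992, x_land=60.049, impact vy=-8.935
  bounce: vy ← 0.48·8.935 = 4.289
Arc 3: start y=0.000, vy=4.289 → t=0.858, apex=0.920, x_land=71.449, impact vy=-4.289
  bounce: vy ← 0.48·4.289 = 2.059
Arc 4: start y=0.000, vy=2.059 → t=0.412, apex=0.212, x_land=76.921, impact vy=-2.059
  bounce: vy ← 0.48·2.059 = 0.988

1 2.731 17.324 36.301
2 1.787 3.992 60.049
3 0.858 0.920 71.449
4 0.412 0.212 76.921
final: 76.921 0.988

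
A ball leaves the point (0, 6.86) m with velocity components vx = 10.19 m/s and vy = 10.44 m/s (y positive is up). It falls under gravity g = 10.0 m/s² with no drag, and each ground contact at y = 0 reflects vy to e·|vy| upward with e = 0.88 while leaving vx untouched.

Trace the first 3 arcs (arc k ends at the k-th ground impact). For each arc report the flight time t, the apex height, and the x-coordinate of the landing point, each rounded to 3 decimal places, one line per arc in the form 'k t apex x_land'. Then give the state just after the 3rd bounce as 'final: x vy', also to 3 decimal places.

Arc 1: start y=6.860, vy=10.440 → t=2.613, apex=12.310, x_land=26.627, impact vy=-15.691
  bounce: vy ← 0.88·15.691 = 13.808
Arc 2: start y=0.000, vy=13.808 → t=2.762, apex=9.533, x_land=54.767, impact vy=-13.808
  bounce: vy ← 0.88·13.808 = 12.151
Arc 3: start y=0.000, vy=12.151 → t=2.430, apex=7.382, x_land=79.530, impact vy=-12.151
  bounce: vy ← 0.88·12.151 = 10.693

1 2.613 12.310 26.627
2 2.762 9.533 54.767
3 2.430 7.382 79.530
final: 79.530 10.693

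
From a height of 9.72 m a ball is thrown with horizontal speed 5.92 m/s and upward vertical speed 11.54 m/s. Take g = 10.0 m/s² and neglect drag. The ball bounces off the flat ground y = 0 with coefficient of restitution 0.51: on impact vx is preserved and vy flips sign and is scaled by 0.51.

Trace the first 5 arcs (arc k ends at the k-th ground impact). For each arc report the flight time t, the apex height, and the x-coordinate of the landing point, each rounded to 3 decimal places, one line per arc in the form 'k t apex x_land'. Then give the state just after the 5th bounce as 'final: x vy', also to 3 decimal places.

1 2.964 16.379 17.546
2 1.846 4.260 28.475
3 0.942 1.108 34.049
4 0.480 0.288 36.891
5 0.245 0.075 38.341
final: 38.341 0.624

Arc 1: start y=9.720, vy=11.540 → t=2.964, apex=16.379, x_land=17.546, impact vy=-18.099
  bounce: vy ← 0.51·18.099 = 9.230
Arc 2: start y=0.000, vy=9.230 → t=1.846, apex=4.260, x_land=28.475, impact vy=-9.230
  bounce: vy ← 0.51·9.230 = 4.708
Arc 3: start y=0.000, vy=4.708 → t=0.942, apex=1.108, x_land=34.049, impact vy=-4.708
  bounce: vy ← 0.51·4.708 = 2.401
Arc 4: start y=0.000, vy=2.401 → t=0.480, apex=0.288, x_land=36.891, impact vy=-2.401
  bounce: vy ← 0.51·2.401 = 1.224
Arc 5: start y=0.000, vy=1.224 → t=0.245, apex=0.075, x_land=38.341, impact vy=-1.224
  bounce: vy ← 0.51·1.224 = 0.624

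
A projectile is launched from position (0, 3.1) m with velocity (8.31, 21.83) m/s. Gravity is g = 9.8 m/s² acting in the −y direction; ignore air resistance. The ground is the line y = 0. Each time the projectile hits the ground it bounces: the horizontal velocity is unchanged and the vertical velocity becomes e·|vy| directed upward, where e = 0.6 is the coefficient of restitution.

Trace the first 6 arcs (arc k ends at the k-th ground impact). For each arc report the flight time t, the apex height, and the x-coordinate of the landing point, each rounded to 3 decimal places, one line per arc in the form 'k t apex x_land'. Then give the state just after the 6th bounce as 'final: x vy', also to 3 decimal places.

Arc 1: start y=3.100, vy=21.830 → t=4.593, apex=27.414, x_land=38.167, impact vy=-23.180
  bounce: vy ← 0.6·23.180 = 13.908
Arc 2: start y=0.000, vy=13.908 → t=2.838, apex=9.869, x_land=61.753, impact vy=-13.908
  bounce: vy ← 0.6·13.908 = 8.345
Arc 3: start y=0.000, vy=8.345 → t=1.703, apex=3.553, x_land=75.905, impact vy=-8.345
  bounce: vy ← 0.6·8.345 = 5.007
Arc 4: start y=0.000, vy=5.007 → t=1.022, apex=1.279, x_land=84.397, impact vy=-5.007
  bounce: vy ← 0.6·5.007 = 3.004
Arc 5: start y=0.000, vy=3.004 → t=0.613, apex=0.460, x_land=89.491, impact vy=-3.004
  bounce: vy ← 0.6·3.004 = 1.802
Arc 6: start y=0.000, vy=1.802 → t=0.368, apex=0.166, x_land=92.548, impact vy=-1.802
  bounce: vy ← 0.6·1.802 = 1.081

1 4.593 27.414 38.167
2 2.838 9.869 61.753
3 1.703 3.553 75.905
4 1.022 1.279 84.397
5 0.613 0.460 89.491
6 0.368 0.166 92.548
final: 92.548 1.081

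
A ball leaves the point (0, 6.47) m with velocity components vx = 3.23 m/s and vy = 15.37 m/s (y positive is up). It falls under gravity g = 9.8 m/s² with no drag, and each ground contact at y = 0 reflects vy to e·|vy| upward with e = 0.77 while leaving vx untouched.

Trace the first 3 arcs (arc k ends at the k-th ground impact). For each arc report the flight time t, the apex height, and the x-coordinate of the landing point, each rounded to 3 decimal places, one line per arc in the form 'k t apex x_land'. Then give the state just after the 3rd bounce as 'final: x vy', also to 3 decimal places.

1 3.513 18.523 11.346
2 2.994 10.982 21.017
3 2.306 6.511 28.464
final: 28.464 8.699

Arc 1: start y=6.470, vy=15.370 → t=3.513, apex=18.523, x_land=11.346, impact vy=-19.054
  bounce: vy ← 0.77·19.054 = 14.671
Arc 2: start y=0.000, vy=14.671 → t=2.994, apex=10.982, x_land=21.017, impact vy=-14.671
  bounce: vy ← 0.77·14.671 = 11.297
Arc 3: start y=0.000, vy=11.297 → t=2.306, apex=6.511, x_land=28.464, impact vy=-11.297
  bounce: vy ← 0.77·11.297 = 8.699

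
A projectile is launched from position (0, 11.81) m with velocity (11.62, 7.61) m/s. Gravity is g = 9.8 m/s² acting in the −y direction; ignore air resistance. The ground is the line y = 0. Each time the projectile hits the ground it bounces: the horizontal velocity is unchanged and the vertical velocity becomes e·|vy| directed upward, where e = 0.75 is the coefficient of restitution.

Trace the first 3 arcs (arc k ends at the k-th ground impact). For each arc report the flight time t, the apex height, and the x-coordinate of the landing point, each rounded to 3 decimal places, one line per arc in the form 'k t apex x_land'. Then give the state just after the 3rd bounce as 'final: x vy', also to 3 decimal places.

1 2.512 14.765 29.194
2 2.604 8.305 59.450
3 1.953 4.672 82.142
final: 82.142 7.177

Arc 1: start y=11.810, vy=7.610 → t=2.512, apex=14.765, x_land=29.194, impact vy=-17.011
  bounce: vy ← 0.75·17.011 = 12.759
Arc 2: start y=0.000, vy=12.759 → t=2.604, apex=8.305, x_land=59.450, impact vy=-12.759
  bounce: vy ← 0.75·12.759 = 9.569
Arc 3: start y=0.000, vy=9.569 → t=1.953, apex=4.672, x_land=82.142, impact vy=-9.569
  bounce: vy ← 0.75·9.569 = 7.177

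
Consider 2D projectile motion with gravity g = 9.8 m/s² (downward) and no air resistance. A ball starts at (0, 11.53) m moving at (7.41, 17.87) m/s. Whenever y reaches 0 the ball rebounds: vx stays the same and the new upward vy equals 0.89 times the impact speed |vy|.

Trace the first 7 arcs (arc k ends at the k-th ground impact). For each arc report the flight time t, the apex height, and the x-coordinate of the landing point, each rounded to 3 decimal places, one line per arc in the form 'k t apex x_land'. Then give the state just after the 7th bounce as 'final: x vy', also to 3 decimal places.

Arc 1: start y=11.530, vy=17.870 → t=4.206, apex=27.823, x_land=31.169, impact vy=-23.352
  bounce: vy ← 0.89·23.352 = 20.783
Arc 2: start y=0.000, vy=20.783 → t=4.242, apex=22.038, x_land=62.599, impact vy=-20.783
  bounce: vy ← 0.89·20.783 = 18.497
Arc 3: start y=0.000, vy=18.497 → t=3.775, apex=17.457, x_land=90.571, impact vy=-18.497
  bounce: vy ← 0.89·18.497 = 16.463
Arc 4: start y=0.000, vy=16.463 → t=3.360, apex=13.827, x_land=115.467, impact vy=-16.463
  bounce: vy ← 0.89·16.463 = 14.652
Arc 5: start y=0.000, vy=14.652 → t=2.990, apex=10.953, x_land=137.623, impact vy=-14.652
  bounce: vy ← 0.89·14.652 = 13.040
Arc 6: start y=0.000, vy=13.040 → t=2.661, apex=8.676, x_land=157.343, impact vy=-13.040
  bounce: vy ← 0.89·13.040 = 11.606
Arc 7: start y=0.000, vy=11.606 → t=2.368, apex=6.872, x_land=174.894, impact vy=-11.606
  bounce: vy ← 0.89·11.606 = 10.329

1 4.206 27.823 31.169
2 4.242 22.038 62.599
3 3.775 17.457 90.571
4 3.360 13.827 115.467
5 2.990 10.953 137.623
6 2.661 8.676 157.343
7 2.368 6.872 174.894
final: 174.894 10.329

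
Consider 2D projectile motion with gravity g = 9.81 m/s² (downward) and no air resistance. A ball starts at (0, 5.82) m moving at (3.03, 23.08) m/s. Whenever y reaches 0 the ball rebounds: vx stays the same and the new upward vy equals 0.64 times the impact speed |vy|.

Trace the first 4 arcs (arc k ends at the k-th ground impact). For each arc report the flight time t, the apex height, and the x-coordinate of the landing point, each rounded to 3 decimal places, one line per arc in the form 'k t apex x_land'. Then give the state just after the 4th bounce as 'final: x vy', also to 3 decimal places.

1 4.945 32.970 14.984
2 3.319 13.505 25.040
3 2.124 5.531 31.475
4 1.359 2.266 35.594
final: 35.594 4.267

Arc 1: start y=5.820, vy=23.080 → t=4.945, apex=32.970, x_land=14.984, impact vy=-25.434
  bounce: vy ← 0.64·25.434 = 16.278
Arc 2: start y=0.000, vy=16.278 → t=3.319, apex=13.505, x_land=25.040, impact vy=-16.278
  bounce: vy ← 0.64·16.278 = 10.418
Arc 3: start y=0.000, vy=10.418 → t=2.124, apex=5.531, x_land=31.475, impact vy=-10.418
  bounce: vy ← 0.64·10.418 = 6.667
Arc 4: start y=0.000, vy=6.667 → t=1.359, apex=2.266, x_land=35.594, impact vy=-6.667
  bounce: vy ← 0.64·6.667 = 4.267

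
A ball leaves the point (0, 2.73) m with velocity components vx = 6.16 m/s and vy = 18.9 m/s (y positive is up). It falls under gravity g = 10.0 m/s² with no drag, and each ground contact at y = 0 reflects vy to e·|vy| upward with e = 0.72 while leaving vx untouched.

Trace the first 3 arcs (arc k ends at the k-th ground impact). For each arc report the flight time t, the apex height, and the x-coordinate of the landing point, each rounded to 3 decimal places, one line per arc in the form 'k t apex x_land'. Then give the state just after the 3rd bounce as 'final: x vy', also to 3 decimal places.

Arc 1: start y=2.730, vy=18.900 → t=3.919, apex=20.590, x_land=24.143, impact vy=-20.293
  bounce: vy ← 0.72·20.293 = 14.611
Arc 2: start y=0.000, vy=14.611 → t=2.922, apex=10.674, x_land=42.144, impact vy=-14.611
  bounce: vy ← 0.72·14.611 = 10.520
Arc 3: start y=0.000, vy=10.520 → t=2.104, apex=5.533, x_land=55.104, impact vy=-10.520
  bounce: vy ← 0.72·10.520 = 7.574

1 3.919 20.590 24.143
2 2.922 10.674 42.144
3 2.104 5.533 55.104
final: 55.104 7.574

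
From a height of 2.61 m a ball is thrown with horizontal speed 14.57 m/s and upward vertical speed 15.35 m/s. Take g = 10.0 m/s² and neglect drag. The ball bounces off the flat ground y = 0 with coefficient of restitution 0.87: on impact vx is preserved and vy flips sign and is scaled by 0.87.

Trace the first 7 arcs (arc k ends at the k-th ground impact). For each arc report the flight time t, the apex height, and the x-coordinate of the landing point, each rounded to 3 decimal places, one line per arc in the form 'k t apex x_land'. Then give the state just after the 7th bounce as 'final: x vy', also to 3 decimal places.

Arc 1: start y=2.610, vy=15.350 → t=3.232, apex=14.391, x_land=47.083, impact vy=-16.965
  bounce: vy ← 0.87·16.965 = 14.760
Arc 2: start y=0.000, vy=14.760 → t=2.952, apex=10.893, x_land=90.094, impact vy=-14.760
  bounce: vy ← 0.87·14.760 = 12.841
Arc 3: start y=0.000, vy=12.841 → t=2.568, apex=8.245, x_land=127.512, impact vy=-12.841
  bounce: vy ← 0.87·12.841 = 11.172
Arc 4: start y=0.000, vy=11.172 → t=2.234, apex=6.240, x_land=160.067, impact vy=-11.172
  bounce: vy ← 0.87·11.172 = 9.719
Arc 5: start y=0.000, vy=9.719 → t=1.944, apex=4.723, x_land=188.389, impact vy=-9.719
  bounce: vy ← 0.87·9.719 = 8.456
Arc 6: start y=0.000, vy=8.456 → t=1.691, apex=3.575, x_land=213.030, impact vy=-8.456
  bounce: vy ← 0.87·8.456 = 7.357
Arc 7: start y=0.000, vy=7.357 → t=1.471, apex=2.706, x_land=234.467, impact vy=-7.357
  bounce: vy ← 0.87·7.357 = 6.400

1 3.232 14.391 47.083
2 2.952 10.893 90.094
3 2.568 8.245 127.512
4 2.234 6.240 160.067
5 1.944 4.723 188.389
6 1.691 3.575 213.030
7 1.471 2.706 234.467
final: 234.467 6.400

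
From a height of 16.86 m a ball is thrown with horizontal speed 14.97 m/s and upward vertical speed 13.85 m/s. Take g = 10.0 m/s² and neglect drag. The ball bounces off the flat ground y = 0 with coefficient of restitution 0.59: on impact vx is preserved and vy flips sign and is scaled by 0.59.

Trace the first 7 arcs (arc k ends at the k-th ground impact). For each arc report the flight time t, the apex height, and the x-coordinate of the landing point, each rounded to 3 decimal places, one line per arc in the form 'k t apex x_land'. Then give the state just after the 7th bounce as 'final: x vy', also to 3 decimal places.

Arc 1: start y=16.860, vy=13.850 → t=3.685, apex=26.451, x_land=55.165, impact vy=-23.000
  bounce: vy ← 0.59·23.000 = 13.570
Arc 2: start y=0.000, vy=13.570 → t=2.714, apex=9.208, x_land=95.795, impact vy=-13.570
  bounce: vy ← 0.59·13.570 = 8.006
Arc 3: start y=0.000, vy=8.006 → t=1.601, apex=3.205, x_land=119.766, impact vy=-8.006
  bounce: vy ← 0.59·8.006 = 4.724
Arc 4: start y=0.000, vy=4.724 → t=0.945, apex=1.116, x_land=133.909, impact vy=-4.724
  bounce: vy ← 0.59·4.724 = 2.787
Arc 5: start y=0.000, vy=2.787 → t=0.557, apex=0.388, x_land=142.254, impact vy=-2.787
  bounce: vy ← 0.59·2.787 = 1.644
Arc 6: start y=0.000, vy=1.644 → t=0.329, apex=0.135, x_land=147.177, impact vy=-1.644
  bounce: vy ← 0.59·1.644 = 0.970
Arc 7: start y=0.000, vy=0.970 → t=0.194, apex=0.047, x_land=150.081, impact vy=-0.970
  bounce: vy ← 0.59·0.970 = 0.572

1 3.685 26.451 55.165
2 2.714 9.208 95.795
3 1.601 3.205 119.766
4 0.945 1.116 133.909
5 0.557 0.388 142.254
6 0.329 0.135 147.177
7 0.194 0.047 150.081
final: 150.081 0.572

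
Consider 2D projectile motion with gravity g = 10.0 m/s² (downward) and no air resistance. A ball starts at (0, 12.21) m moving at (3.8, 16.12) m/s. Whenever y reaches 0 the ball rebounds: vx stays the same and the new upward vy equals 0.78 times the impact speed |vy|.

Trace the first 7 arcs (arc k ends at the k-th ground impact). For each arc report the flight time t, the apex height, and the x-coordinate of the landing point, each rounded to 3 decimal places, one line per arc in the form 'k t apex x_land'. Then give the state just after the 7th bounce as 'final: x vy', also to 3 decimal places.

Arc 1: start y=12.210, vy=16.120 → t=3.857, apex=25.203, x_land=14.657, impact vy=-22.451
  bounce: vy ← 0.78·22.451 = 17.512
Arc 2: start y=0.000, vy=17.512 → t=3.502, apex=15.333, x_land=27.966, impact vy=-17.512
  bounce: vy ← 0.78·17.512 = 13.659
Arc 3: start y=0.000, vy=13.659 → t=2.732, apex=9.329, x_land=38.347, impact vy=-13.659
  bounce: vy ← 0.78·13.659 = 10.654
Arc 4: start y=0.000, vy=10.654 → t=2.131, apex=5.676, x_land=46.444, impact vy=-10.654
  bounce: vy ← 0.78·10.654 = 8.310
Arc 5: start y=0.000, vy=8.310 → t=1.662, apex=3.453, x_land=52.760, impact vy=-8.310
  bounce: vy ← 0.78·8.310 = 6.482
Arc 6: start y=0.000, vy=6.482 → t=1.296, apex=2.101, x_land=57.687, impact vy=-6.482
  bounce: vy ← 0.78·6.482 = 5.056
Arc 7: start y=0.000, vy=5.056 → t=1.011, apex=1.278, x_land=61.529, impact vy=-5.056
  bounce: vy ← 0.78·5.056 = 3.944

1 3.857 25.203 14.657
2 3.502 15.333 27.966
3 2.732 9.329 38.347
4 2.131 5.676 46.444
5 1.662 3.453 52.760
6 1.296 2.101 57.687
7 1.011 1.278 61.529
final: 61.529 3.944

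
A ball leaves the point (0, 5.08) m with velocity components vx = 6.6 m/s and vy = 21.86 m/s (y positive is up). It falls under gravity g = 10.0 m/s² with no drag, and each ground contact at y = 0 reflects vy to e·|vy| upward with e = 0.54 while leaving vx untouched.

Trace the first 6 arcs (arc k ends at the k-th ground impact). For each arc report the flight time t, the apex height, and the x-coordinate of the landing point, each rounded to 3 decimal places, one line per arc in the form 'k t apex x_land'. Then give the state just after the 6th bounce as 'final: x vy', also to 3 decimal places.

Arc 1: start y=5.080, vy=21.860 → t=4.593, apex=28.973, x_land=30.315, impact vy=-24.072
  bounce: vy ← 0.54·24.072 = 12.999
Arc 2: start y=0.000, vy=12.999 → t=2.600, apex=8.449, x_land=47.474, impact vy=-12.999
  bounce: vy ← 0.54·12.999 = 7.019
Arc 3: start y=0.000, vy=7.019 → t=1.404, apex=2.464, x_land=56.739, impact vy=-7.019
  bounce: vy ← 0.54·7.019 = 3.790
Arc 4: start y=0.000, vy=3.790 → t=0.758, apex=0.718, x_land=61.743, impact vy=-3.790
  bounce: vy ← 0.54·3.790 = 2.047
Arc 5: start y=0.000, vy=2.047 → t=0.409, apex=0.209, x_land=64.444, impact vy=-2.047
  bounce: vy ← 0.54·2.047 = 1.105
Arc 6: start y=0.000, vy=1.105 → t=0.221, apex=0.061, x_land=65.903, impact vy=-1.105
  bounce: vy ← 0.54·1.105 = 0.597

1 4.593 28.973 30.315
2 2.600 8.449 47.474
3 1.404 2.464 56.739
4 0.758 0.718 61.743
5 0.409 0.209 64.444
6 0.221 0.061 65.903
final: 65.903 0.597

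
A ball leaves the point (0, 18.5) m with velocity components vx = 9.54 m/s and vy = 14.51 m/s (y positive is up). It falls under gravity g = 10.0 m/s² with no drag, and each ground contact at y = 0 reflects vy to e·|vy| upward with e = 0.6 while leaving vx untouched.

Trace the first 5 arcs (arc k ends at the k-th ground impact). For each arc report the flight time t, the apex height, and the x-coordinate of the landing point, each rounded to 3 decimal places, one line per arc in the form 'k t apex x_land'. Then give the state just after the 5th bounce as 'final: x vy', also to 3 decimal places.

1 3.860 29.027 36.829
2 2.891 10.450 64.412
3 1.735 3.762 80.962
4 1.041 1.354 90.892
5 0.625 0.488 96.850
final: 96.850 1.874

Arc 1: start y=18.500, vy=14.510 → t=3.860, apex=29.027, x_land=36.829, impact vy=-24.094
  bounce: vy ← 0.6·24.094 = 14.457
Arc 2: start y=0.000, vy=14.457 → t=2.891, apex=10.450, x_land=64.412, impact vy=-14.457
  bounce: vy ← 0.6·14.457 = 8.674
Arc 3: start y=0.000, vy=8.674 → t=1.735, apex=3.762, x_land=80.962, impact vy=-8.674
  bounce: vy ← 0.6·8.674 = 5.204
Arc 4: start y=0.000, vy=5.204 → t=1.041, apex=1.354, x_land=90.892, impact vy=-5.204
  bounce: vy ← 0.6·5.204 = 3.123
Arc 5: start y=0.000, vy=3.123 → t=0.625, apex=0.488, x_land=96.850, impact vy=-3.123
  bounce: vy ← 0.6·3.123 = 1.874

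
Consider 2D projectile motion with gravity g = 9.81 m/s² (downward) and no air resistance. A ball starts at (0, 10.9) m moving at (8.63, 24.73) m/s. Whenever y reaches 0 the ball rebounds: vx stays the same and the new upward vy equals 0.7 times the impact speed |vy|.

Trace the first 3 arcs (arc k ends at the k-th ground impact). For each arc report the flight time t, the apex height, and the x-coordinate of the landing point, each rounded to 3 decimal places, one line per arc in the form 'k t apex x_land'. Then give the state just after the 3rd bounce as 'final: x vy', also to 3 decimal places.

1 5.450 42.071 47.030
2 4.100 20.615 82.414
3 2.870 10.101 107.183
final: 107.183 9.854

Arc 1: start y=10.900, vy=24.730 → t=5.450, apex=42.071, x_land=47.030, impact vy=-28.730
  bounce: vy ← 0.7·28.730 = 20.111
Arc 2: start y=0.000, vy=20.111 → t=4.100, apex=20.615, x_land=82.414, impact vy=-20.111
  bounce: vy ← 0.7·20.111 = 14.078
Arc 3: start y=0.000, vy=14.078 → t=2.870, apex=10.101, x_land=107.183, impact vy=-14.078
  bounce: vy ← 0.7·14.078 = 9.854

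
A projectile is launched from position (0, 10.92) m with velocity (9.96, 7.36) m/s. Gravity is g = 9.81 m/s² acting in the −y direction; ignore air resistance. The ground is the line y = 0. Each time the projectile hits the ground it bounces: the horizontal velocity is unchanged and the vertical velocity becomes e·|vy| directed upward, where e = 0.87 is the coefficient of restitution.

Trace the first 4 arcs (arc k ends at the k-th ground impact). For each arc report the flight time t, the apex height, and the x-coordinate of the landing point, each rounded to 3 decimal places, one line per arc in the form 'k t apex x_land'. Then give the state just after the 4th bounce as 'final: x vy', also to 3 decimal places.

Arc 1: start y=10.920, vy=7.360 → t=2.420, apex=13.681, x_land=24.107, impact vy=-16.384
  bounce: vy ← 0.87·16.384 = 14.254
Arc 2: start y=0.000, vy=14.254 → t=2.906, apex=10.355, x_land=53.050, impact vy=-14.254
  bounce: vy ← 0.87·14.254 = 12.401
Arc 3: start y=0.000, vy=12.401 → t=2.528, apex=7.838, x_land=78.230, impact vy=-12.401
  bounce: vy ← 0.87·12.401 = 10.789
Arc 4: start y=0.000, vy=10.789 → t=2.200, apex=5.932, x_land=100.138, impact vy=-10.789
  bounce: vy ← 0.87·10.789 = 9.386

1 2.420 13.681 24.107
2 2.906 10.355 53.050
3 2.528 7.838 78.230
4 2.200 5.932 100.138
final: 100.138 9.386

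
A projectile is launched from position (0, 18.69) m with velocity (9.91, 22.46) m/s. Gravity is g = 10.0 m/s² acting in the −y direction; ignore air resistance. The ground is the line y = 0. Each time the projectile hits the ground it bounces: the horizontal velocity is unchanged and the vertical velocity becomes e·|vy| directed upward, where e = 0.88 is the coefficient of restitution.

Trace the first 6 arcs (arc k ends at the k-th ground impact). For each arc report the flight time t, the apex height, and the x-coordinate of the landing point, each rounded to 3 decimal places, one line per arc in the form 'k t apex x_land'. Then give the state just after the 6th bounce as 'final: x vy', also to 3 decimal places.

1 5.210 43.913 51.626
2 5.216 34.006 103.315
3 4.590 26.334 148.801
4 4.039 20.393 188.829
5 3.554 15.792 224.053
6 3.128 12.230 255.051
final: 255.051 13.763

Arc 1: start y=18.690, vy=22.460 → t=5.210, apex=43.913, x_land=51.626, impact vy=-29.635
  bounce: vy ← 0.88·29.635 = 26.079
Arc 2: start y=0.000, vy=26.079 → t=5.216, apex=34.006, x_land=103.315, impact vy=-26.079
  bounce: vy ← 0.88·26.079 = 22.950
Arc 3: start y=0.000, vy=22.950 → t=4.590, apex=26.334, x_land=148.801, impact vy=-22.950
  bounce: vy ← 0.88·22.950 = 20.196
Arc 4: start y=0.000, vy=20.196 → t=4.039, apex=20.393, x_land=188.829, impact vy=-20.196
  bounce: vy ← 0.88·20.196 = 17.772
Arc 5: start y=0.000, vy=17.772 → t=3.554, apex=15.792, x_land=224.053, impact vy=-17.772
  bounce: vy ← 0.88·17.772 = 15.639
Arc 6: start y=0.000, vy=15.639 → t=3.128, apex=12.230, x_land=255.051, impact vy=-15.639
  bounce: vy ← 0.88·15.639 = 13.763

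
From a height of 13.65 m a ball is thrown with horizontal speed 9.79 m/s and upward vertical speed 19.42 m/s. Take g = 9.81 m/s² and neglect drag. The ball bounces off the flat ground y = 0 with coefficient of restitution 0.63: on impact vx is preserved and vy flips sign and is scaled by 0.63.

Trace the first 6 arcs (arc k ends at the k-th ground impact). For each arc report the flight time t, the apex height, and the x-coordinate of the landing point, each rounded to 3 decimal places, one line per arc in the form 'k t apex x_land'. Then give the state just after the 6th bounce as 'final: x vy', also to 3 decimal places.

1 4.568 32.872 44.724
2 3.262 13.047 76.658
3 2.055 5.178 96.776
4 1.295 2.055 109.451
5 0.816 0.816 117.435
6 0.514 0.324 122.466
final: 122.466 1.588

Arc 1: start y=13.650, vy=19.420 → t=4.568, apex=32.872, x_land=44.724, impact vy=-25.396
  bounce: vy ← 0.63·25.396 = 15.999
Arc 2: start y=0.000, vy=15.999 → t=3.262, apex=13.047, x_land=76.658, impact vy=-15.999
  bounce: vy ← 0.63·15.999 = 10.080
Arc 3: start y=0.000, vy=10.080 → t=2.055, apex=5.178, x_land=96.776, impact vy=-10.080
  bounce: vy ← 0.63·10.080 = 6.350
Arc 4: start y=0.000, vy=6.350 → t=1.295, apex=2.055, x_land=109.451, impact vy=-6.350
  bounce: vy ← 0.63·6.350 = 4.001
Arc 5: start y=0.000, vy=4.001 → t=0.816, apex=0.816, x_land=117.435, impact vy=-4.001
  bounce: vy ← 0.63·4.001 = 2.520
Arc 6: start y=0.000, vy=2.520 → t=0.514, apex=0.324, x_land=122.466, impact vy=-2.520
  bounce: vy ← 0.63·2.520 = 1.588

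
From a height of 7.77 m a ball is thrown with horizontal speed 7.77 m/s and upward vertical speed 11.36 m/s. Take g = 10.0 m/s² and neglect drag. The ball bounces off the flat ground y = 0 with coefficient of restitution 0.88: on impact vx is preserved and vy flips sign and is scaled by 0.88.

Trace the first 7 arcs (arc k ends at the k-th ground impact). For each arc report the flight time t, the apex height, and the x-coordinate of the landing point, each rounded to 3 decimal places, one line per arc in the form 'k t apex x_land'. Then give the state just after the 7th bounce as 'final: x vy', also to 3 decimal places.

1 2.823 14.222 21.931
2 2.968 11.014 44.995
3 2.612 8.529 65.292
4 2.299 6.605 83.153
5 2.023 5.115 98.870
6 1.780 3.961 112.702
7 1.566 3.067 124.873
final: 124.873 6.893

Arc 1: start y=7.770, vy=11.360 → t=2.823, apex=14.222, x_land=21.931, impact vy=-16.866
  bounce: vy ← 0.88·16.866 = 14.842
Arc 2: start y=0.000, vy=14.842 → t=2.968, apex=11.014, x_land=44.995, impact vy=-14.842
  bounce: vy ← 0.88·14.842 = 13.061
Arc 3: start y=0.000, vy=13.061 → t=2.612, apex=8.529, x_land=65.292, impact vy=-13.061
  bounce: vy ← 0.88·13.061 = 11.493
Arc 4: start y=0.000, vy=11.493 → t=2.299, apex=6.605, x_land=83.153, impact vy=-11.493
  bounce: vy ← 0.88·11.493 = 10.114
Arc 5: start y=0.000, vy=10.114 → t=2.023, apex=5.115, x_land=98.870, impact vy=-10.114
  bounce: vy ← 0.88·10.114 = 8.901
Arc 6: start y=0.000, vy=8.901 → t=1.780, apex=3.961, x_land=112.702, impact vy=-8.901
  bounce: vy ← 0.88·8.901 = 7.832
Arc 7: start y=0.000, vy=7.832 → t=1.566, apex=3.067, x_land=124.873, impact vy=-7.832
  bounce: vy ← 0.88·7.832 = 6.893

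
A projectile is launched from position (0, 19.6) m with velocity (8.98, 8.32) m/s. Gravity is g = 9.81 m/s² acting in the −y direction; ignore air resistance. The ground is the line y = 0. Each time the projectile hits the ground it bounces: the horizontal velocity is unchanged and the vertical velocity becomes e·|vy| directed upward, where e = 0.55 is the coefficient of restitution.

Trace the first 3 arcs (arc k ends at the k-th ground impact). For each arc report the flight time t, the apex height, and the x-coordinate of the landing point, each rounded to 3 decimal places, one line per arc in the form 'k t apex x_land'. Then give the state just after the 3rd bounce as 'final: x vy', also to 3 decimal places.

1 3.020 23.128 27.116
2 2.389 6.996 48.565
3 1.314 2.116 60.363
final: 60.363 3.544

Arc 1: start y=19.600, vy=8.320 → t=3.020, apex=23.128, x_land=27.116, impact vy=-21.302
  bounce: vy ← 0.55·21.302 = 11.716
Arc 2: start y=0.000, vy=11.716 → t=2.389, apex=6.996, x_land=48.565, impact vy=-11.716
  bounce: vy ← 0.55·11.716 = 6.444
Arc 3: start y=0.000, vy=6.444 → t=1.314, apex=2.116, x_land=60.363, impact vy=-6.444
  bounce: vy ← 0.55·6.444 = 3.544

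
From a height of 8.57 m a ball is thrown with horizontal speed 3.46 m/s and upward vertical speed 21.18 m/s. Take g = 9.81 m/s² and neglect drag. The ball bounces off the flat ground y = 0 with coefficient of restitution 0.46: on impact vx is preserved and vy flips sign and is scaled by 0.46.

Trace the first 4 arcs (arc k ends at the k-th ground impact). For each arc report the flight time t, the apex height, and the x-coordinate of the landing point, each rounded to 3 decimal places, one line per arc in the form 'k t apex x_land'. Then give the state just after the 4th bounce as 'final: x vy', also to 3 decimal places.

1 4.691 31.434 16.229
2 2.329 6.651 24.288
3 1.071 1.407 27.994
4 0.493 0.298 29.700
final: 29.700 1.112

Arc 1: start y=8.570, vy=21.180 → t=4.691, apex=31.434, x_land=16.229, impact vy=-24.834
  bounce: vy ← 0.46·24.834 = 11.424
Arc 2: start y=0.000, vy=11.424 → t=2.329, apex=6.651, x_land=24.288, impact vy=-11.424
  bounce: vy ← 0.46·11.424 = 5.255
Arc 3: start y=0.000, vy=5.255 → t=1.071, apex=1.407, x_land=27.994, impact vy=-5.255
  bounce: vy ← 0.46·5.255 = 2.417
Arc 4: start y=0.000, vy=2.417 → t=0.493, apex=0.298, x_land=29.700, impact vy=-2.417
  bounce: vy ← 0.46·2.417 = 1.112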